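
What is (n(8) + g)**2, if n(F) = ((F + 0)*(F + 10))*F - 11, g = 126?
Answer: 1605289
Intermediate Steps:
n(F) = -11 + F**2*(10 + F) (n(F) = (F*(10 + F))*F - 11 = F**2*(10 + F) - 11 = -11 + F**2*(10 + F))
(n(8) + g)**2 = ((-11 + 8**3 + 10*8**2) + 126)**2 = ((-11 + 512 + 10*64) + 126)**2 = ((-11 + 512 + 640) + 126)**2 = (1141 + 126)**2 = 1267**2 = 1605289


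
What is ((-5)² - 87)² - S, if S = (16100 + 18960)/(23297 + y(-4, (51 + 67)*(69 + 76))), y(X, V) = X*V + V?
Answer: 107793912/28033 ≈ 3845.3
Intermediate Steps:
y(X, V) = V + V*X (y(X, V) = V*X + V = V + V*X)
S = -35060/28033 (S = (16100 + 18960)/(23297 + ((51 + 67)*(69 + 76))*(1 - 4)) = 35060/(23297 + (118*145)*(-3)) = 35060/(23297 + 17110*(-3)) = 35060/(23297 - 51330) = 35060/(-28033) = 35060*(-1/28033) = -35060/28033 ≈ -1.2507)
((-5)² - 87)² - S = ((-5)² - 87)² - 1*(-35060/28033) = (25 - 87)² + 35060/28033 = (-62)² + 35060/28033 = 3844 + 35060/28033 = 107793912/28033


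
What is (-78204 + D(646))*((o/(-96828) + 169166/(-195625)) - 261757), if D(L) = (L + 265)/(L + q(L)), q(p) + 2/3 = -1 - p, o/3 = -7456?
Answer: 162692413588352039487/7892490625 ≈ 2.0614e+10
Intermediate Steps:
o = -22368 (o = 3*(-7456) = -22368)
q(p) = -5/3 - p (q(p) = -⅔ + (-1 - p) = -5/3 - p)
D(L) = -159 - 3*L/5 (D(L) = (L + 265)/(L + (-5/3 - L)) = (265 + L)/(-5/3) = (265 + L)*(-⅗) = -159 - 3*L/5)
(-78204 + D(646))*((o/(-96828) + 169166/(-195625)) - 261757) = (-78204 + (-159 - ⅗*646))*((-22368/(-96828) + 169166/(-195625)) - 261757) = (-78204 + (-159 - 1938/5))*((-22368*(-1/96828) + 169166*(-1/195625)) - 261757) = (-78204 - 2733/5)*((1864/8069 - 169166/195625) - 261757) = -393753*(-1000355454/1578498125 - 261757)/5 = -393753/5*(-413183934061079/1578498125) = 162692413588352039487/7892490625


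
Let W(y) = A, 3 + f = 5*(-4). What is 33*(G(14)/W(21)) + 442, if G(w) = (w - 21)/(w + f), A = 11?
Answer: 1333/3 ≈ 444.33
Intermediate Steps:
f = -23 (f = -3 + 5*(-4) = -3 - 20 = -23)
G(w) = (-21 + w)/(-23 + w) (G(w) = (w - 21)/(w - 23) = (-21 + w)/(-23 + w))
W(y) = 11
33*(G(14)/W(21)) + 442 = 33*(((-21 + 14)/(-23 + 14))/11) + 442 = 33*((-7/(-9))*(1/11)) + 442 = 33*(-⅑*(-7)*(1/11)) + 442 = 33*((7/9)*(1/11)) + 442 = 33*(7/99) + 442 = 7/3 + 442 = 1333/3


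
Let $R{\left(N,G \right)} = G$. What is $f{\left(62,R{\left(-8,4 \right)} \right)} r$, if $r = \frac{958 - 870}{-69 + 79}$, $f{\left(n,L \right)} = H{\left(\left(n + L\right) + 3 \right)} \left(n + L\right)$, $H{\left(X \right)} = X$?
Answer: $\frac{200376}{5} \approx 40075.0$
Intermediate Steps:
$f{\left(n,L \right)} = \left(L + n\right) \left(3 + L + n\right)$ ($f{\left(n,L \right)} = \left(\left(n + L\right) + 3\right) \left(n + L\right) = \left(\left(L + n\right) + 3\right) \left(L + n\right) = \left(3 + L + n\right) \left(L + n\right) = \left(L + n\right) \left(3 + L + n\right)$)
$r = \frac{44}{5}$ ($r = \frac{88}{10} = 88 \cdot \frac{1}{10} = \frac{44}{5} \approx 8.8$)
$f{\left(62,R{\left(-8,4 \right)} \right)} r = \left(4 + 62\right) \left(3 + 4 + 62\right) \frac{44}{5} = 66 \cdot 69 \cdot \frac{44}{5} = 4554 \cdot \frac{44}{5} = \frac{200376}{5}$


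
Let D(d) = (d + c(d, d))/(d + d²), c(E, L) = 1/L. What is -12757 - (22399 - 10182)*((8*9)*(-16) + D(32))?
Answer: 475144460359/33792 ≈ 1.4061e+7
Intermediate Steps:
D(d) = (d + 1/d)/(d + d²)
-12757 - (22399 - 10182)*((8*9)*(-16) + D(32)) = -12757 - (22399 - 10182)*((8*9)*(-16) + (1 + 32²)/(32²*(1 + 32))) = -12757 - 12217*(72*(-16) + (1/1024)*(1 + 1024)/33) = -12757 - 12217*(-1152 + (1/1024)*(1/33)*1025) = -12757 - 12217*(-1152 + 1025/33792) = -12757 - 12217*(-38927359)/33792 = -12757 - 1*(-475575544903/33792) = -12757 + 475575544903/33792 = 475144460359/33792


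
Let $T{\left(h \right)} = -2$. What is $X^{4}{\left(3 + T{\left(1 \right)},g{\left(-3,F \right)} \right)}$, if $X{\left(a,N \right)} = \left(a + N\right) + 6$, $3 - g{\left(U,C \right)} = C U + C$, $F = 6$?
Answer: $234256$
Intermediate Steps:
$g{\left(U,C \right)} = 3 - C - C U$ ($g{\left(U,C \right)} = 3 - \left(C U + C\right) = 3 - \left(C + C U\right) = 3 - C - C U$)
$X{\left(a,N \right)} = 6 + N + a$ ($X{\left(a,N \right)} = \left(N + a\right) + 6 = 6 + N + a$)
$X^{4}{\left(3 + T{\left(1 \right)},g{\left(-3,F \right)} \right)} = \left(6 - \left(3 - 18\right) + \left(3 - 2\right)\right)^{4} = \left(6 + \left(3 - 6 + 18\right) + 1\right)^{4} = \left(6 + 15 + 1\right)^{4} = 22^{4} = 234256$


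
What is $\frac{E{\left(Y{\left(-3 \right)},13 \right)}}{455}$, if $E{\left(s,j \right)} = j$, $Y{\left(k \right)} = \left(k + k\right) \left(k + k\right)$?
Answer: $\frac{1}{35} \approx 0.028571$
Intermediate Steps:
$Y{\left(k \right)} = 4 k^{2}$ ($Y{\left(k \right)} = 2 k 2 k = 4 k^{2}$)
$\frac{E{\left(Y{\left(-3 \right)},13 \right)}}{455} = \frac{13}{455} = 13 \cdot \frac{1}{455} = \frac{1}{35}$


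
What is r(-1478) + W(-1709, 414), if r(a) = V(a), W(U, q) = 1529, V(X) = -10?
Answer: 1519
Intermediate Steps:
r(a) = -10
r(-1478) + W(-1709, 414) = -10 + 1529 = 1519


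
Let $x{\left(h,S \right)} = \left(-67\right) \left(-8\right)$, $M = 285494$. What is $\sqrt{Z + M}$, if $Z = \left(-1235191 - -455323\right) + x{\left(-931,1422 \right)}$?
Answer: $i \sqrt{493838} \approx 702.74 i$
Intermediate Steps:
$x{\left(h,S \right)} = 536$
$Z = -779332$ ($Z = \left(-1235191 - -455323\right) + 536 = \left(-1235191 + 455323\right) + 536 = -779868 + 536 = -779332$)
$\sqrt{Z + M} = \sqrt{-779332 + 285494} = \sqrt{-493838} = i \sqrt{493838}$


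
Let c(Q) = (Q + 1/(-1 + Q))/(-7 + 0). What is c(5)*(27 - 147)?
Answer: 90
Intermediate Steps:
c(Q) = -Q/7 - 1/(7*(-1 + Q)) (c(Q) = (Q + 1/(-1 + Q))/(-7) = (Q + 1/(-1 + Q))*(-1/7) = -Q/7 - 1/(7*(-1 + Q)))
c(5)*(27 - 147) = ((-1 + 5 - 1*5**2)/(7*(-1 + 5)))*(27 - 147) = ((1/7)*(-1 + 5 - 1*25)/4)*(-120) = ((1/7)*(1/4)*(-1 + 5 - 25))*(-120) = ((1/7)*(1/4)*(-21))*(-120) = -3/4*(-120) = 90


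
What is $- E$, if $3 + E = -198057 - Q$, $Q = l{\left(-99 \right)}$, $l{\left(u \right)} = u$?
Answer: $197961$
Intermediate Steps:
$Q = -99$
$E = -197961$ ($E = -3 - 197958 = -197961$)
$- E = \left(-1\right) \left(-197961\right) = 197961$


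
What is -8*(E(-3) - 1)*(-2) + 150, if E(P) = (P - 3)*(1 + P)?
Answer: 326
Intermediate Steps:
E(P) = (1 + P)*(-3 + P) (E(P) = (-3 + P)*(1 + P) = (1 + P)*(-3 + P))
-8*(E(-3) - 1)*(-2) + 150 = -8*((-3 + (-3)**2 - 2*(-3)) - 1)*(-2) + 150 = -8*((-3 + 9 + 6) - 1)*(-2) + 150 = -8*(12 - 1)*(-2) + 150 = -88*(-2) + 150 = -8*(-22) + 150 = 176 + 150 = 326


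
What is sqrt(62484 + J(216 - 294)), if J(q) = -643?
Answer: sqrt(61841) ≈ 248.68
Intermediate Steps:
sqrt(62484 + J(216 - 294)) = sqrt(62484 - 643) = sqrt(61841)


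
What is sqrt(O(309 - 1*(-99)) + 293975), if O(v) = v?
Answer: sqrt(294383) ≈ 542.57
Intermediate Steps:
sqrt(O(309 - 1*(-99)) + 293975) = sqrt((309 - 1*(-99)) + 293975) = sqrt((309 + 99) + 293975) = sqrt(408 + 293975) = sqrt(294383)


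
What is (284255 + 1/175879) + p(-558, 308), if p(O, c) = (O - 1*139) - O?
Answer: 49970037965/175879 ≈ 2.8412e+5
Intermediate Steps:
p(O, c) = -139 (p(O, c) = (O - 139) - O = (-139 + O) - O = -139)
(284255 + 1/175879) + p(-558, 308) = (284255 + 1/175879) - 139 = 49994485146/175879 - 139 = 49970037965/175879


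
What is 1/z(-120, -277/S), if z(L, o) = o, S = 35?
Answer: -35/277 ≈ -0.12635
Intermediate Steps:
1/z(-120, -277/S) = 1/(-277/35) = -35/277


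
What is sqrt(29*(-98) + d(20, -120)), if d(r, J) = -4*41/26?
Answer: 2*I*sqrt(120341)/13 ≈ 53.37*I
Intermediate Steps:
d(r, J) = -82/13 (d(r, J) = -164*1/26 = -82/13)
sqrt(29*(-98) + d(20, -120)) = sqrt(29*(-98) - 82/13) = sqrt(-2842 - 82/13) = sqrt(-37028/13) = 2*I*sqrt(120341)/13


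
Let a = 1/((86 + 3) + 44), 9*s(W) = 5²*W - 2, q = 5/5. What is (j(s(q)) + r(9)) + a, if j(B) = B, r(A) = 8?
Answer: 12644/1197 ≈ 10.563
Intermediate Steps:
q = 1 (q = 5*(⅕) = 1)
s(W) = -2/9 + 25*W/9 (s(W) = (5²*W - 2)/9 = (25*W - 2)/9 = (-2 + 25*W)/9 = -2/9 + 25*W/9)
a = 1/133 (a = 1/(89 + 44) = 1/133 ≈ 0.0075188)
(j(s(q)) + r(9)) + a = ((-2/9 + (25/9)*1) + 8) + 1/133 = ((-2/9 + 25/9) + 8) + 1/133 = (23/9 + 8) + 1/133 = 95/9 + 1/133 = 12644/1197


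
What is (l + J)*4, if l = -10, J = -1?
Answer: -44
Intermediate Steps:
(l + J)*4 = (-10 - 1)*4 = -11*4 = -44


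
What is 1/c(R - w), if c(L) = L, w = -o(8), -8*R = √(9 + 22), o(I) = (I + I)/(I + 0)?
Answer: 128/225 + 8*√31/225 ≈ 0.76685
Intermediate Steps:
o(I) = 2 (o(I) = (2*I)/I = 2)
R = -√31/8 (R = -√(9 + 22)/8 = -√31/8 ≈ -0.69597)
w = -2 (w = -1*2 = -2)
1/c(R - w) = 1/(-√31/8 - 1*(-2)) = 1/(-√31/8 + 2) = 1/(2 - √31/8)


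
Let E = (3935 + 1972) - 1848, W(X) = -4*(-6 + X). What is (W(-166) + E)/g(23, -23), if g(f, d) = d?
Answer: -4747/23 ≈ -206.39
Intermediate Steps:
W(X) = 24 - 4*X
E = 4059 (E = 5907 - 1848 = 4059)
(W(-166) + E)/g(23, -23) = ((24 - 4*(-166)) + 4059)/(-23) = ((24 + 664) + 4059)*(-1/23) = (688 + 4059)*(-1/23) = 4747*(-1/23) = -4747/23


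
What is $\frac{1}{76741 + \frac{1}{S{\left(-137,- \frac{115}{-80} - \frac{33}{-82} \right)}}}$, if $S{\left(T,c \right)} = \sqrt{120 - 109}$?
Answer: $\frac{844151}{64780991890} - \frac{\sqrt{11}}{64780991890} \approx 1.3031 \cdot 10^{-5}$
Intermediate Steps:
$S{\left(T,c \right)} = \sqrt{11}$
$\frac{1}{76741 + \frac{1}{S{\left(-137,- \frac{115}{-80} - \frac{33}{-82} \right)}}} = \frac{1}{76741 + \frac{1}{\sqrt{11}}} = \frac{1}{76741 + \frac{\sqrt{11}}{11}}$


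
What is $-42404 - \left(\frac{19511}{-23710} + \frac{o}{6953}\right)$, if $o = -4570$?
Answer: $- \frac{6990294119837}{164855630} \approx -42403.0$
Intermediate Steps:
$-42404 - \left(\frac{19511}{-23710} + \frac{o}{6953}\right) = -42404 - \left(\frac{19511}{-23710} - \frac{4570}{6953}\right) = -42404 - \left(19511 \left(- \frac{1}{23710}\right) - \frac{4570}{6953}\right) = -42404 - \left(- \frac{19511}{23710} - \frac{4570}{6953}\right) = -42404 - - \frac{244014683}{164855630} = -42404 + \frac{244014683}{164855630} = - \frac{6990294119837}{164855630}$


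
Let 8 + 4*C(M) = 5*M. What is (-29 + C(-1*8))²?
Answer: 1681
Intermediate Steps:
C(M) = -2 + 5*M/4 (C(M) = -2 + (5*M)/4 = -2 + 5*M/4)
(-29 + C(-1*8))² = (-29 + (-2 + 5*(-1*8)/4))² = (-29 + (-2 + (5/4)*(-8)))² = (-29 + (-2 - 10))² = (-29 - 12)² = (-41)² = 1681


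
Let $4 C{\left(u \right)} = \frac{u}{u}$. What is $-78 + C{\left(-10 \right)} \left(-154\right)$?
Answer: $- \frac{233}{2} \approx -116.5$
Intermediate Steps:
$C{\left(u \right)} = \frac{1}{4}$ ($C{\left(u \right)} = \frac{u \frac{1}{u}}{4} = \frac{1}{4} \cdot 1 = \frac{1}{4}$)
$-78 + C{\left(-10 \right)} \left(-154\right) = -78 + \frac{1}{4} \left(-154\right) = -78 - \frac{77}{2} = - \frac{233}{2}$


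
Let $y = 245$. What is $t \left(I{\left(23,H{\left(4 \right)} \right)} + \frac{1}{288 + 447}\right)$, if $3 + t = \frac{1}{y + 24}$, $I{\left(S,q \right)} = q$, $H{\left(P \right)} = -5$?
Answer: $\frac{2961244}{197715} \approx 14.977$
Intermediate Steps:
$t = - \frac{806}{269}$ ($t = -3 + \frac{1}{245 + 24} = -3 + \frac{1}{269} = - \frac{806}{269} \approx -2.9963$)
$t \left(I{\left(23,H{\left(4 \right)} \right)} + \frac{1}{288 + 447}\right) = - \frac{806 \left(-5 + \frac{1}{288 + 447}\right)}{269} = - \frac{806 \left(-5 + \frac{1}{735}\right)}{269} = \left(- \frac{806}{269}\right) \left(- \frac{3674}{735}\right) = \frac{2961244}{197715}$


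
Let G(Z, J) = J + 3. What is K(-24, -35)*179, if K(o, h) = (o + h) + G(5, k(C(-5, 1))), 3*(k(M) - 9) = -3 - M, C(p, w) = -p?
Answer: -26671/3 ≈ -8890.3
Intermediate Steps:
k(M) = 8 - M/3 (k(M) = 9 + (-3 - M)/3 = 9 + (-1 - M/3) = 8 - M/3)
G(Z, J) = 3 + J
K(o, h) = 28/3 + h + o (K(o, h) = (o + h) + (3 + (8 - (-1)*(-5)/3)) = (h + o) + (3 + (8 - ⅓*5)) = (h + o) + (3 + (8 - 5/3)) = (h + o) + (3 + 19/3) = (h + o) + 28/3 = 28/3 + h + o)
K(-24, -35)*179 = (28/3 - 35 - 24)*179 = -149/3*179 = -26671/3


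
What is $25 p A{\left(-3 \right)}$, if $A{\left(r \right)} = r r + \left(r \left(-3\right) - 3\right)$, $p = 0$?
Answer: $0$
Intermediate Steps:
$A{\left(r \right)} = -3 + r^{2} - 3 r$ ($A{\left(r \right)} = r^{2} - \left(3 + 3 r\right) = -3 + r^{2} - 3 r$)
$25 p A{\left(-3 \right)} = 25 \cdot 0 \left(-3 + \left(-3\right)^{2} - -9\right) = 0 \left(-3 + 9 + 9\right) = 0 \cdot 15 = 0$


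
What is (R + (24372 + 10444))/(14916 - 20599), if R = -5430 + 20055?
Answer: -49441/5683 ≈ -8.6998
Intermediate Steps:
R = 14625
(R + (24372 + 10444))/(14916 - 20599) = (14625 + (24372 + 10444))/(14916 - 20599) = (14625 + 34816)/(-5683) = 49441*(-1/5683) = -49441/5683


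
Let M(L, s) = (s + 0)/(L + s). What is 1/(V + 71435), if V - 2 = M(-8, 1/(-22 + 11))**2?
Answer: 7921/565852478 ≈ 1.3998e-5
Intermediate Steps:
M(L, s) = s/(L + s)
V = 15843/7921 (V = 2 + (1/((-22 + 11)*(-8 + 1/(-22 + 11))))**2 = 2 + (1/((-11)*(-8 + 1/(-11))))**2 = 2 + (-1/(11*(-8 - 1/11)))**2 = 2 + (-1/(11*(-89/11)))**2 = 2 + (-1/11*(-11/89))**2 = 2 + (1/89)**2 = 2 + 1/7921 = 15843/7921 ≈ 2.0001)
1/(V + 71435) = 1/(15843/7921 + 71435) = 1/(565852478/7921) = 7921/565852478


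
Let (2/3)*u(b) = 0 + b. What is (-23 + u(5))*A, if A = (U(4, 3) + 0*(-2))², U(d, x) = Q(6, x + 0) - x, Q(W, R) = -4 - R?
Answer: -1550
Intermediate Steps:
U(d, x) = -4 - 2*x (U(d, x) = (-4 - (x + 0)) - x = (-4 - x) - x = -4 - 2*x)
A = 100 (A = ((-4 - 2*3) + 0*(-2))² = ((-4 - 6) + 0)² = (-10 + 0)² = (-10)² = 100)
u(b) = 3*b/2 (u(b) = 3*(0 + b)/2 = 3*b/2)
(-23 + u(5))*A = (-23 + (3/2)*5)*100 = (-23 + 15/2)*100 = -31/2*100 = -1550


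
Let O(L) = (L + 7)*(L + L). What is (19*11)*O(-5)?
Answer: -4180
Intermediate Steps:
O(L) = 2*L*(7 + L) (O(L) = (7 + L)*(2*L) = 2*L*(7 + L))
(19*11)*O(-5) = (19*11)*(2*(-5)*(7 - 5)) = 209*(2*(-5)*2) = 209*(-20) = -4180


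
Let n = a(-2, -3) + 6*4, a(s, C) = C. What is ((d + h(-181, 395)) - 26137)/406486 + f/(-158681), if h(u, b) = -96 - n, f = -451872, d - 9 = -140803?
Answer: 4136113108/1697410657 ≈ 2.4367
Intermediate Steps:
d = -140794 (d = 9 - 140803 = -140794)
n = 21 (n = -3 + 6*4 = -3 + 24 = 21)
h(u, b) = -117 (h(u, b) = -96 - 1*21 = -96 - 21 = -117)
((d + h(-181, 395)) - 26137)/406486 + f/(-158681) = ((-140794 - 117) - 26137)/406486 - 451872/(-158681) = (-140911 - 26137)*(1/406486) - 451872*(-1/158681) = -167048*1/406486 + 451872/158681 = -4396/10697 + 451872/158681 = 4136113108/1697410657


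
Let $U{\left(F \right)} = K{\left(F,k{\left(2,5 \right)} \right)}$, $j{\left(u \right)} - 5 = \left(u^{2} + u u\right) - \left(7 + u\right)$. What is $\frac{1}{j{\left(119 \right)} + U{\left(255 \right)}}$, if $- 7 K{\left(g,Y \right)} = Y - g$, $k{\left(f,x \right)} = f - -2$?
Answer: $\frac{7}{197658} \approx 3.5415 \cdot 10^{-5}$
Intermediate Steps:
$k{\left(f,x \right)} = 2 + f$ ($k{\left(f,x \right)} = f + 2 = 2 + f$)
$j{\left(u \right)} = -2 - u + 2 u^{2}$ ($j{\left(u \right)} = 5 - \left(7 + u - u^{2} - u u\right) = 5 - \left(7 + u - 2 u^{2}\right) = -2 - u + 2 u^{2}$)
$K{\left(g,Y \right)} = - \frac{Y}{7} + \frac{g}{7}$ ($K{\left(g,Y \right)} = - \frac{Y - g}{7} = - \frac{Y}{7} + \frac{g}{7}$)
$U{\left(F \right)} = - \frac{4}{7} + \frac{F}{7}$ ($U{\left(F \right)} = - \frac{2 + 2}{7} + \frac{F}{7} = \left(- \frac{1}{7}\right) 4 + \frac{F}{7} = - \frac{4}{7} + \frac{F}{7}$)
$\frac{1}{j{\left(119 \right)} + U{\left(255 \right)}} = \frac{1}{\left(-2 - 119 + 2 \cdot 119^{2}\right) + \left(- \frac{4}{7} + \frac{1}{7} \cdot 255\right)} = \frac{1}{\left(-2 - 119 + 2 \cdot 14161\right) + \left(- \frac{4}{7} + \frac{255}{7}\right)} = \frac{1}{\left(-2 - 119 + 28322\right) + \frac{251}{7}} = \frac{1}{28201 + \frac{251}{7}} = \frac{1}{\frac{197658}{7}} = \frac{7}{197658}$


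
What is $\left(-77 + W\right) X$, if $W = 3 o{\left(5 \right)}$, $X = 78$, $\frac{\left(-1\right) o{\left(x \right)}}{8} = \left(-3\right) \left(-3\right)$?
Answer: $-22854$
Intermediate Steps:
$o{\left(x \right)} = -72$ ($o{\left(x \right)} = - 8 \left(\left(-3\right) \left(-3\right)\right) = \left(-8\right) 9 = -72$)
$W = -216$ ($W = 3 \left(-72\right) = -216$)
$\left(-77 + W\right) X = \left(-77 - 216\right) 78 = \left(-293\right) 78 = -22854$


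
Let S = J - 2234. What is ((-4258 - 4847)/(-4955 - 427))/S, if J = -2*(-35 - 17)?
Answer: -607/764244 ≈ -0.00079425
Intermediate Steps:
J = 104 (J = -2*(-52) = 104)
S = -2130 (S = 104 - 2234 = -2130)
((-4258 - 4847)/(-4955 - 427))/S = ((-4258 - 4847)/(-4955 - 427))/(-2130) = -9105/(-5382)*(-1/2130) = -9105*(-1/5382)*(-1/2130) = (3035/1794)*(-1/2130) = -607/764244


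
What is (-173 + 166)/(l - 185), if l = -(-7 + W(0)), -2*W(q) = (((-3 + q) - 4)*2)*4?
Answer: 7/206 ≈ 0.033981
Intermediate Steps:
W(q) = 28 - 4*q (W(q) = -((-3 + q) - 4)*2*4/2 = -(-7 + q)*2*4/2 = -(-14 + 2*q)*4/2 = -(-56 + 8*q)/2 = 28 - 4*q)
l = -21 (l = -(-7 + (28 - 4*0)) = -(-7 + (28 + 0)) = -(-7 + 28) = -1*21 = -21)
(-173 + 166)/(l - 185) = (-173 + 166)/(-21 - 185) = -7/(-206) = -7*(-1/206) = 7/206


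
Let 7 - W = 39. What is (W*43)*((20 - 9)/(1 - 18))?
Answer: 15136/17 ≈ 890.35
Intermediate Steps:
W = -32 (W = 7 - 1*39 = 7 - 39 = -32)
(W*43)*((20 - 9)/(1 - 18)) = (-32*43)*((20 - 9)/(1 - 18)) = -15136/(-17) = -15136*(-1)/17 = -1376*(-11/17) = 15136/17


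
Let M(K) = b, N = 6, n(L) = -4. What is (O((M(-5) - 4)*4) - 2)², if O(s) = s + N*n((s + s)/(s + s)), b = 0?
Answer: 1764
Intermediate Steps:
M(K) = 0
O(s) = -24 + s (O(s) = s + 6*(-4) = s - 24 = -24 + s)
(O((M(-5) - 4)*4) - 2)² = ((-24 + (0 - 4)*4) - 2)² = ((-24 - 4*4) - 2)² = ((-24 - 16) - 2)² = (-40 - 2)² = (-42)² = 1764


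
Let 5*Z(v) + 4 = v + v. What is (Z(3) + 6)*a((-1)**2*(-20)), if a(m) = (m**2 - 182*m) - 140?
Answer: 24960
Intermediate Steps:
Z(v) = -4/5 + 2*v/5 (Z(v) = -4/5 + (v + v)/5 = -4/5 + (2*v)/5 = -4/5 + 2*v/5)
a(m) = -140 + m**2 - 182*m
(Z(3) + 6)*a((-1)**2*(-20)) = ((-4/5 + (2/5)*3) + 6)*(-140 + ((-1)**2*(-20))**2 - 182*(-1)**2*(-20)) = ((-4/5 + 6/5) + 6)*(-140 + (1*(-20))**2 - 182*(-20)) = (2/5 + 6)*(-140 + (-20)**2 - 182*(-20)) = 32*(-140 + 400 + 3640)/5 = (32/5)*3900 = 24960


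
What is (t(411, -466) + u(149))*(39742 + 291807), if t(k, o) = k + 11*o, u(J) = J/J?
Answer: -1562921986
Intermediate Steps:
u(J) = 1
(t(411, -466) + u(149))*(39742 + 291807) = ((411 + 11*(-466)) + 1)*(39742 + 291807) = ((411 - 5126) + 1)*331549 = (-4715 + 1)*331549 = -4714*331549 = -1562921986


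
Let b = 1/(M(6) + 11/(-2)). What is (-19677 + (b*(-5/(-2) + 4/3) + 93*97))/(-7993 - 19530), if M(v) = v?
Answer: 31945/82569 ≈ 0.38689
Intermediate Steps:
b = 2 (b = 1/(6 + 11/(-2)) = 1/(6 + 11*(-½)) = 1/(6 - 11/2) = 1/(½) = 2)
(-19677 + (b*(-5/(-2) + 4/3) + 93*97))/(-7993 - 19530) = (-19677 + (2*(-5/(-2) + 4/3) + 93*97))/(-7993 - 19530) = (-19677 + (2*(-5*(-½) + 4*(⅓)) + 9021))/(-27523) = (-19677 + (2*(5/2 + 4/3) + 9021))*(-1/27523) = (-19677 + (2*(23/6) + 9021))*(-1/27523) = (-19677 + (23/3 + 9021))*(-1/27523) = (-19677 + 27086/3)*(-1/27523) = -31945/3*(-1/27523) = 31945/82569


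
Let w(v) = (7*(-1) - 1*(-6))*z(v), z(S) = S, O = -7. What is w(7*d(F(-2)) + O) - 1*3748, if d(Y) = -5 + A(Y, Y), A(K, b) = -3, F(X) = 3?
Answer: -3685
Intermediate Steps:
d(Y) = -8 (d(Y) = -5 - 3 = -8)
w(v) = -v (w(v) = (7*(-1) - 1*(-6))*v = (-7 + 6)*v = -v)
w(7*d(F(-2)) + O) - 1*3748 = -(7*(-8) - 7) - 1*3748 = -(-56 - 7) - 3748 = -1*(-63) - 3748 = 63 - 3748 = -3685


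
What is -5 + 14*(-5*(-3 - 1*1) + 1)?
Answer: 289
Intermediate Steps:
-5 + 14*(-5*(-3 - 1*1) + 1) = -5 + 14*(-5*(-3 - 1) + 1) = -5 + 14*(-5*(-4) + 1) = -5 + 14*(20 + 1) = -5 + 14*21 = -5 + 294 = 289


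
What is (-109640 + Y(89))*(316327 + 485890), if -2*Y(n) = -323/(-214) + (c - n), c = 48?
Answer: -37637991228773/428 ≈ -8.7939e+10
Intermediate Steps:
Y(n) = -10595/428 + n/2 (Y(n) = -(-323/(-214) + (48 - n))/2 = -(-323*(-1/214) + (48 - n))/2 = -(323/214 + (48 - n))/2 = -(10595/214 - n)/2 = -10595/428 + n/2)
(-109640 + Y(89))*(316327 + 485890) = (-109640 + (-10595/428 + (½)*89))*(316327 + 485890) = (-109640 + (-10595/428 + 89/2))*802217 = (-109640 + 8451/428)*802217 = -46917469/428*802217 = -37637991228773/428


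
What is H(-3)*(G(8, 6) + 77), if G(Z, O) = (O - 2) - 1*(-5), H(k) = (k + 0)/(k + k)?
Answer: 43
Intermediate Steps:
H(k) = ½ (H(k) = k/((2*k)) = k*(1/(2*k)) = ½)
G(Z, O) = 3 + O (G(Z, O) = (-2 + O) + 5 = 3 + O)
H(-3)*(G(8, 6) + 77) = ((3 + 6) + 77)/2 = (9 + 77)/2 = (½)*86 = 43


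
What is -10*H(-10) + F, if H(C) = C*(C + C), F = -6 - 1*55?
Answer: -2061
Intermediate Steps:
F = -61 (F = -6 - 55 = -61)
H(C) = 2*C² (H(C) = C*(2*C) = 2*C²)
-10*H(-10) + F = -20*(-10)² - 61 = -20*100 - 61 = -10*200 - 61 = -2000 - 61 = -2061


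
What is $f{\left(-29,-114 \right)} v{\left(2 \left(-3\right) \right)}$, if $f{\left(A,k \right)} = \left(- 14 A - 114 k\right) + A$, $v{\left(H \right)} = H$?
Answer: $-80238$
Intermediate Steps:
$f{\left(A,k \right)} = - 114 k - 13 A$ ($f{\left(A,k \right)} = \left(- 114 k - 14 A\right) + A = - 114 k - 13 A$)
$f{\left(-29,-114 \right)} v{\left(2 \left(-3\right) \right)} = \left(\left(-114\right) \left(-114\right) - -377\right) 2 \left(-3\right) = \left(12996 + 377\right) \left(-6\right) = 13373 \left(-6\right) = -80238$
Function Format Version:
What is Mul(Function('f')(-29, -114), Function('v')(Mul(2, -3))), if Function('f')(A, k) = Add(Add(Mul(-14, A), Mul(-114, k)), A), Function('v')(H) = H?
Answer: -80238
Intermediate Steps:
Function('f')(A, k) = Add(Mul(-114, k), Mul(-13, A)) (Function('f')(A, k) = Add(Add(Mul(-114, k), Mul(-14, A)), A) = Add(Mul(-114, k), Mul(-13, A)))
Mul(Function('f')(-29, -114), Function('v')(Mul(2, -3))) = Mul(Add(Mul(-114, -114), Mul(-13, -29)), Mul(2, -3)) = Mul(Add(12996, 377), -6) = Mul(13373, -6) = -80238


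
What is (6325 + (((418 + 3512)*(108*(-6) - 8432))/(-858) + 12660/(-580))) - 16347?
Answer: 130822847/4147 ≈ 31546.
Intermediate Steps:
(6325 + (((418 + 3512)*(108*(-6) - 8432))/(-858) + 12660/(-580))) - 16347 = (6325 + ((3930*(-648 - 8432))*(-1/858) + 12660*(-1/580))) - 16347 = (6325 + ((3930*(-9080))*(-1/858) - 633/29)) - 16347 = (6325 + (-35684400*(-1/858) - 633/29)) - 16347 = (6325 + (5947400/143 - 633/29)) - 16347 = (6325 + 172384081/4147) - 16347 = 198613856/4147 - 16347 = 130822847/4147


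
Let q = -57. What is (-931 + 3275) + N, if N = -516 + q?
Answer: 1771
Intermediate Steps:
N = -573 (N = -516 - 57 = -573)
(-931 + 3275) + N = (-931 + 3275) - 573 = 2344 - 573 = 1771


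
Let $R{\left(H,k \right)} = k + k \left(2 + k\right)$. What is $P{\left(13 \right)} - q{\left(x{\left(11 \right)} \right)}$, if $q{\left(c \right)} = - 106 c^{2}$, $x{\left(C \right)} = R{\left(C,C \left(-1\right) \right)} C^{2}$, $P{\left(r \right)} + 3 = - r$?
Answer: $12018269808$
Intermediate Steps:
$P{\left(r \right)} = -3 - r$
$x{\left(C \right)} = - C^{3} \left(3 - C\right)$ ($x{\left(C \right)} = C \left(-1\right) \left(3 + C \left(-1\right)\right) C^{2} = - C \left(3 - C\right) C^{2} = - C^{3} \left(3 - C\right)$)
$P{\left(13 \right)} - q{\left(x{\left(11 \right)} \right)} = \left(-3 - 13\right) - - 106 \left(11^{3} \left(-3 + 11\right)\right)^{2} = \left(-3 - 13\right) - - 106 \left(1331 \cdot 8\right)^{2} = -16 - - 106 \cdot 10648^{2} = -16 - \left(-106\right) 113379904 = -16 - -12018269824 = -16 + 12018269824 = 12018269808$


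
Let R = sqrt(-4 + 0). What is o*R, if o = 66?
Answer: 132*I ≈ 132.0*I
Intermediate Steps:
R = 2*I (R = sqrt(-4) = 2*I ≈ 2.0*I)
o*R = 66*(2*I) = 132*I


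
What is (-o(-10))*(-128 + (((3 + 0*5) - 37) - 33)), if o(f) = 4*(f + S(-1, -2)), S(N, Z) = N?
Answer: -8580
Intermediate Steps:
o(f) = -4 + 4*f (o(f) = 4*(f - 1) = 4*(-1 + f) = -4 + 4*f)
(-o(-10))*(-128 + (((3 + 0*5) - 37) - 33)) = (-(-4 + 4*(-10)))*(-128 + (((3 + 0*5) - 37) - 33)) = (-(-4 - 40))*(-128 + (((3 + 0) - 37) - 33)) = (-1*(-44))*(-128 + ((3 - 37) - 33)) = 44*(-128 + (-34 - 33)) = 44*(-128 - 67) = 44*(-195) = -8580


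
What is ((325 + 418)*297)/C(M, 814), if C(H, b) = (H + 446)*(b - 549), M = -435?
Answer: 20061/265 ≈ 75.702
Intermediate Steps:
C(H, b) = (-549 + b)*(446 + H) (C(H, b) = (446 + H)*(-549 + b) = (-549 + b)*(446 + H))
((325 + 418)*297)/C(M, 814) = ((325 + 418)*297)/(-244854 - 549*(-435) + 446*814 - 435*814) = (743*297)/(-244854 + 238815 + 363044 - 354090) = 220671/2915 = 220671*(1/2915) = 20061/265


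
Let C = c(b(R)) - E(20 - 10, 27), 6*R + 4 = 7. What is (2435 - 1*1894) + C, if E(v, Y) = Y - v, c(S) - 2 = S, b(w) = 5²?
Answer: 551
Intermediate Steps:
R = ½ (R = -⅔ + (⅙)*7 = -⅔ + 7/6 = ½ ≈ 0.50000)
b(w) = 25
c(S) = 2 + S
C = 10 (C = (2 + 25) - (27 - (20 - 10)) = 27 - (27 - 1*10) = 27 - (27 - 10) = 27 - 1*17 = 27 - 17 = 10)
(2435 - 1*1894) + C = (2435 - 1*1894) + 10 = (2435 - 1894) + 10 = 541 + 10 = 551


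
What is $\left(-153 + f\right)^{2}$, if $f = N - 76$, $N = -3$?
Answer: $53824$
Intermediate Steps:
$f = -79$ ($f = -3 - 76 = -79$)
$\left(-153 + f\right)^{2} = \left(-153 - 79\right)^{2} = \left(-232\right)^{2} = 53824$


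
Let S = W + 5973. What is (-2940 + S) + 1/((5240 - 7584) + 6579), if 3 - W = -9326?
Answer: 52353071/4235 ≈ 12362.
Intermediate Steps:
W = 9329 (W = 3 - 1*(-9326) = 3 + 9326 = 9329)
S = 15302 (S = 9329 + 5973 = 15302)
(-2940 + S) + 1/((5240 - 7584) + 6579) = (-2940 + 15302) + 1/((5240 - 7584) + 6579) = 12362 + 1/(-2344 + 6579) = 12362 + 1/4235 = 52353071/4235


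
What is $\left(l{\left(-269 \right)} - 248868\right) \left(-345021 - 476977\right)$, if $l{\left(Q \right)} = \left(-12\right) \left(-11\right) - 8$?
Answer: $204467070512$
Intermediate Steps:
$l{\left(Q \right)} = 124$ ($l{\left(Q \right)} = 132 - 8 = 124$)
$\left(l{\left(-269 \right)} - 248868\right) \left(-345021 - 476977\right) = \left(124 - 248868\right) \left(-345021 - 476977\right) = \left(124 - 248868\right) \left(-821998\right) = \left(-248744\right) \left(-821998\right) = 204467070512$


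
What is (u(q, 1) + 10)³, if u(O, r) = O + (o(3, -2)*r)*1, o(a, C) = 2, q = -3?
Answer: 729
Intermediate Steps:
u(O, r) = O + 2*r (u(O, r) = O + (2*r)*1 = O + 2*r)
(u(q, 1) + 10)³ = ((-3 + 2*1) + 10)³ = ((-3 + 2) + 10)³ = (-1 + 10)³ = 9³ = 729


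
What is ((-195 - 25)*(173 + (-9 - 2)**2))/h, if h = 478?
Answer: -32340/239 ≈ -135.31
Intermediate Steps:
((-195 - 25)*(173 + (-9 - 2)**2))/h = ((-195 - 25)*(173 + (-9 - 2)**2))/478 = -220*(173 + (-11)**2)*(1/478) = -220*(173 + 121)*(1/478) = -220*294*(1/478) = -64680*1/478 = -32340/239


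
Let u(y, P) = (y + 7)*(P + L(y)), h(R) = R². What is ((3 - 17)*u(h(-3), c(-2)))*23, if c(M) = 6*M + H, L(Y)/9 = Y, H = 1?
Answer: -360640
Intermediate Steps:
L(Y) = 9*Y
c(M) = 1 + 6*M (c(M) = 6*M + 1 = 1 + 6*M)
u(y, P) = (7 + y)*(P + 9*y) (u(y, P) = (y + 7)*(P + 9*y) = (7 + y)*(P + 9*y))
((3 - 17)*u(h(-3), c(-2)))*23 = ((3 - 17)*(7*(1 + 6*(-2)) + 9*((-3)²)² + 63*(-3)² + (1 + 6*(-2))*(-3)²))*23 = -14*(7*(1 - 12) + 9*9² + 63*9 + (1 - 12)*9)*23 = -14*(7*(-11) + 9*81 + 567 - 11*9)*23 = -14*(-77 + 729 + 567 - 99)*23 = -14*1120*23 = -15680*23 = -360640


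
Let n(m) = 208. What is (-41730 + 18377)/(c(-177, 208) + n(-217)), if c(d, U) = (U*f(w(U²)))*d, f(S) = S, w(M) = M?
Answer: 193/13163696 ≈ 1.4662e-5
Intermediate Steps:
c(d, U) = d*U³ (c(d, U) = (U*U²)*d = U³*d = d*U³)
(-41730 + 18377)/(c(-177, 208) + n(-217)) = (-41730 + 18377)/(-177*208³ + 208) = -23353/(-177*8998912 + 208) = -23353/(-1592807424 + 208) = -23353/(-1592807216) = -23353*(-1/1592807216) = 193/13163696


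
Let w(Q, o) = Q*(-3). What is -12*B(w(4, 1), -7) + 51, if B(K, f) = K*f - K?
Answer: -1101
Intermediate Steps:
w(Q, o) = -3*Q
B(K, f) = -K + K*f
-12*B(w(4, 1), -7) + 51 = -12*(-3*4)*(-1 - 7) + 51 = -(-144)*(-8) + 51 = -12*96 + 51 = -1152 + 51 = -1101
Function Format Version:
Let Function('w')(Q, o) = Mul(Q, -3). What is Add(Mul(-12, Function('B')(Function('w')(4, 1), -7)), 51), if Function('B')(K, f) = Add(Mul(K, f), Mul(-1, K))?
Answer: -1101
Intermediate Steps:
Function('w')(Q, o) = Mul(-3, Q)
Function('B')(K, f) = Add(Mul(-1, K), Mul(K, f))
Add(Mul(-12, Function('B')(Function('w')(4, 1), -7)), 51) = Add(Mul(-12, Mul(Mul(-3, 4), Add(-1, -7))), 51) = Add(Mul(-12, Mul(-12, -8)), 51) = Add(Mul(-12, 96), 51) = Add(-1152, 51) = -1101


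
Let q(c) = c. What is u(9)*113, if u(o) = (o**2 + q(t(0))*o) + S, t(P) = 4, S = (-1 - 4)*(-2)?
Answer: 14351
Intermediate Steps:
S = 10 (S = -5*(-2) = 10)
u(o) = 10 + o**2 + 4*o (u(o) = (o**2 + 4*o) + 10 = 10 + o**2 + 4*o)
u(9)*113 = (10 + 9**2 + 4*9)*113 = (10 + 81 + 36)*113 = 127*113 = 14351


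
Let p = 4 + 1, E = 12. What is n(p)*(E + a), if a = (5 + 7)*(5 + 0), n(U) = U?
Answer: 360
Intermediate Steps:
p = 5
a = 60 (a = 12*5 = 60)
n(p)*(E + a) = 5*(12 + 60) = 5*72 = 360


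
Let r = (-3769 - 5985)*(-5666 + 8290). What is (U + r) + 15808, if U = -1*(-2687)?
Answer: -25576001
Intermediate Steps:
U = 2687
r = -25594496 (r = -9754*2624 = -25594496)
(U + r) + 15808 = (2687 - 25594496) + 15808 = -25591809 + 15808 = -25576001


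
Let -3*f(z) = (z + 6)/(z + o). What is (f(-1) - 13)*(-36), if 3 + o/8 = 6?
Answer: 10824/23 ≈ 470.61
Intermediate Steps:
o = 24 (o = -24 + 8*6 = -24 + 48 = 24)
f(z) = -(6 + z)/(3*(24 + z)) (f(z) = -(z + 6)/(3*(z + 24)) = -(6 + z)/(3*(24 + z)))
(f(-1) - 13)*(-36) = ((-6 - 1*(-1))/(3*(24 - 1)) - 13)*(-36) = ((⅓)*(-6 + 1)/23 - 13)*(-36) = ((⅓)*(1/23)*(-5) - 13)*(-36) = (-5/69 - 13)*(-36) = -902/69*(-36) = 10824/23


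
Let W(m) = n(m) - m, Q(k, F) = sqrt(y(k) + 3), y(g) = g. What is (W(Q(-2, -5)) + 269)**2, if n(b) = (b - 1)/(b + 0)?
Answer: 71824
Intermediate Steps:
Q(k, F) = sqrt(3 + k) (Q(k, F) = sqrt(k + 3) = sqrt(3 + k))
n(b) = (-1 + b)/b
W(m) = -m + (-1 + m)/m (W(m) = (-1 + m)/m - m = -m + (-1 + m)/m)
(W(Q(-2, -5)) + 269)**2 = ((1 - sqrt(3 - 2) - 1/(sqrt(3 - 2))) + 269)**2 = ((1 - sqrt(1) - 1/(sqrt(1))) + 269)**2 = ((1 - 1*1 - 1/1) + 269)**2 = ((1 - 1 - 1*1) + 269)**2 = ((1 - 1 - 1) + 269)**2 = (-1 + 269)**2 = 268**2 = 71824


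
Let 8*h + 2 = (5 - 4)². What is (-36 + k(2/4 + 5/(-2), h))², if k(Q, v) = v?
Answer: 83521/64 ≈ 1305.0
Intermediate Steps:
h = -⅛ (h = -¼ + (5 - 4)²/8 = -¼ + (⅛)*1² = -¼ + (⅛)*1 = -¼ + ⅛ = -⅛ ≈ -0.12500)
(-36 + k(2/4 + 5/(-2), h))² = (-36 - ⅛)² = (-289/8)² = 83521/64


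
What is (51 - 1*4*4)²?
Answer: 1225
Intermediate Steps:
(51 - 1*4*4)² = (51 - 4*4)² = (51 - 16)² = 35² = 1225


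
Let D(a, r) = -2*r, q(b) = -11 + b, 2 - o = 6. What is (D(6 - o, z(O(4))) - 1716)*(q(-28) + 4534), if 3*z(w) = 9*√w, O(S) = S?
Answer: -7767360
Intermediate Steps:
o = -4 (o = 2 - 1*6 = 2 - 6 = -4)
z(w) = 3*√w (z(w) = (9*√w)/3 = 3*√w)
(D(6 - o, z(O(4))) - 1716)*(q(-28) + 4534) = (-6*√4 - 1716)*((-11 - 28) + 4534) = (-6*2 - 1716)*(-39 + 4534) = (-2*6 - 1716)*4495 = (-12 - 1716)*4495 = -1728*4495 = -7767360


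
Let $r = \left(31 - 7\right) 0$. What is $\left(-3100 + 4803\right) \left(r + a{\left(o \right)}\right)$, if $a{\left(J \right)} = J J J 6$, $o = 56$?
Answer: $1794444288$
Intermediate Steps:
$r = 0$ ($r = 24 \cdot 0 = 0$)
$a{\left(J \right)} = 6 J^{3}$ ($a{\left(J \right)} = J J^{2} \cdot 6 = J 6 J^{2} = 6 J^{3}$)
$\left(-3100 + 4803\right) \left(r + a{\left(o \right)}\right) = \left(-3100 + 4803\right) \left(0 + 6 \cdot 56^{3}\right) = 1703 \left(0 + 6 \cdot 175616\right) = 1703 \left(0 + 1053696\right) = 1703 \cdot 1053696 = 1794444288$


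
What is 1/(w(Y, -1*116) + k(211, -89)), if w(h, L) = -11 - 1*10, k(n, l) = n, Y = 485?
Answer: 1/190 ≈ 0.0052632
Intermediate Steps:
w(h, L) = -21 (w(h, L) = -11 - 10 = -21)
1/(w(Y, -1*116) + k(211, -89)) = 1/(-21 + 211) = 1/190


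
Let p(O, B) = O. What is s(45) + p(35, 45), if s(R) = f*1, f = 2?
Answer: 37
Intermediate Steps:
s(R) = 2 (s(R) = 2*1 = 2)
s(45) + p(35, 45) = 2 + 35 = 37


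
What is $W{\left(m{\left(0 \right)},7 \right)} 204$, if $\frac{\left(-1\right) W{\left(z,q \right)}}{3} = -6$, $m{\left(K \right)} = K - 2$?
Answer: $3672$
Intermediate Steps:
$m{\left(K \right)} = -2 + K$ ($m{\left(K \right)} = K - 2 = -2 + K$)
$W{\left(z,q \right)} = 18$ ($W{\left(z,q \right)} = \left(-3\right) \left(-6\right) = 18$)
$W{\left(m{\left(0 \right)},7 \right)} 204 = 18 \cdot 204 = 3672$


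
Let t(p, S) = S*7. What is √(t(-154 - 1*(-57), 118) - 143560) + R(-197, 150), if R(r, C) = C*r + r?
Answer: -29747 + I*√142734 ≈ -29747.0 + 377.8*I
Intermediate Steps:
t(p, S) = 7*S
R(r, C) = r + C*r
√(t(-154 - 1*(-57), 118) - 143560) + R(-197, 150) = √(7*118 - 143560) - 197*(1 + 150) = √(826 - 143560) - 197*151 = √(-142734) - 29747 = I*√142734 - 29747 = -29747 + I*√142734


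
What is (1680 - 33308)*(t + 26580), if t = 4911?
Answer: -995997348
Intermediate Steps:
(1680 - 33308)*(t + 26580) = (1680 - 33308)*(4911 + 26580) = -31628*31491 = -995997348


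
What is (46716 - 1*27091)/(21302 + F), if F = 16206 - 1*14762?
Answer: 19625/22746 ≈ 0.86279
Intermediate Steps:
F = 1444 (F = 16206 - 14762 = 1444)
(46716 - 1*27091)/(21302 + F) = (46716 - 1*27091)/(21302 + 1444) = (46716 - 27091)/22746 = 19625*(1/22746) = 19625/22746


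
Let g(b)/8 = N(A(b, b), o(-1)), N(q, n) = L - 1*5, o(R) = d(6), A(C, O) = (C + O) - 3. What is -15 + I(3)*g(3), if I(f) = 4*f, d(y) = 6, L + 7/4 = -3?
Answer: -951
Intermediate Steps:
L = -19/4 (L = -7/4 - 3 = -19/4 ≈ -4.7500)
A(C, O) = -3 + C + O
o(R) = 6
N(q, n) = -39/4 (N(q, n) = -19/4 - 1*5 = -19/4 - 5 = -39/4)
g(b) = -78 (g(b) = 8*(-39/4) = -78)
-15 + I(3)*g(3) = -15 + (4*3)*(-78) = -15 + 12*(-78) = -15 - 936 = -951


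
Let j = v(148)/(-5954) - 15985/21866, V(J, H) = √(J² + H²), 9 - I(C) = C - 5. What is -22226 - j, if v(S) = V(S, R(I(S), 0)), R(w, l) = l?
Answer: -111288775931/5007314 ≈ -22225.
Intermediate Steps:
I(C) = 14 - C (I(C) = 9 - (C - 5) = 9 - (-5 + C) = 9 + (5 - C) = 14 - C)
V(J, H) = √(H² + J²)
v(S) = √(S²) (v(S) = √(0² + S²) = √(0 + S²) = √(S²))
j = -3785033/5007314 (j = √(148²)/(-5954) - 15985/21866 = √21904*(-1/5954) - 15985*1/21866 = 148*(-1/5954) - 15985/21866 = -74/2977 - 15985/21866 = -3785033/5007314 ≈ -0.75590)
-22226 - j = -22226 - 1*(-3785033/5007314) = -22226 + 3785033/5007314 = -111288775931/5007314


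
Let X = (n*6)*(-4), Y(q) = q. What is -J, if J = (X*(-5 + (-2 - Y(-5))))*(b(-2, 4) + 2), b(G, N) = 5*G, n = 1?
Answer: 384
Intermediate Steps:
X = -24 (X = (1*6)*(-4) = 6*(-4) = -24)
J = -384 (J = (-24*(-5 + (-2 - 1*(-5))))*(5*(-2) + 2) = (-24*(-5 + (-2 + 5)))*(-10 + 2) = -24*(-5 + 3)*(-8) = -24*(-2)*(-8) = 48*(-8) = -384)
-J = -1*(-384) = 384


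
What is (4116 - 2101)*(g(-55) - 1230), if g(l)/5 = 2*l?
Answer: -3586700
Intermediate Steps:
g(l) = 10*l (g(l) = 5*(2*l) = 10*l)
(4116 - 2101)*(g(-55) - 1230) = (4116 - 2101)*(10*(-55) - 1230) = 2015*(-550 - 1230) = 2015*(-1780) = -3586700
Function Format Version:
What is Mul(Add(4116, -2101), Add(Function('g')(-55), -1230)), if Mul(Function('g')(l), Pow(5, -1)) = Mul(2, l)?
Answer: -3586700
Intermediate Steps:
Function('g')(l) = Mul(10, l) (Function('g')(l) = Mul(5, Mul(2, l)) = Mul(10, l))
Mul(Add(4116, -2101), Add(Function('g')(-55), -1230)) = Mul(Add(4116, -2101), Add(Mul(10, -55), -1230)) = Mul(2015, Add(-550, -1230)) = Mul(2015, -1780) = -3586700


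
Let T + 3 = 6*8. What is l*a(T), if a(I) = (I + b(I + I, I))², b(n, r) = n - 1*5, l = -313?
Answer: -5289700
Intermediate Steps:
T = 45 (T = -3 + 6*8 = -3 + 48 = 45)
b(n, r) = -5 + n (b(n, r) = n - 5 = -5 + n)
a(I) = (-5 + 3*I)² (a(I) = (I + (-5 + (I + I)))² = (I + (-5 + 2*I))² = (-5 + 3*I)²)
l*a(T) = -313*(-5 + 3*45)² = -313*(-5 + 135)² = -313*130² = -313*16900 = -5289700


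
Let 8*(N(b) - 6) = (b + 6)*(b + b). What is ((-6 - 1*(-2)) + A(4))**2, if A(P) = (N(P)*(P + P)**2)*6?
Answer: 37699600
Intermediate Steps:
N(b) = 6 + b*(6 + b)/4 (N(b) = 6 + ((b + 6)*(b + b))/8 = 6 + ((6 + b)*(2*b))/8 = 6 + (2*b*(6 + b))/8 = 6 + b*(6 + b)/4)
A(P) = 24*P**2*(6 + P**2/4 + 3*P/2) (A(P) = ((6 + P**2/4 + 3*P/2)*(P + P)**2)*6 = ((6 + P**2/4 + 3*P/2)*(2*P)**2)*6 = ((6 + P**2/4 + 3*P/2)*(4*P**2))*6 = (4*P**2*(6 + P**2/4 + 3*P/2))*6 = 24*P**2*(6 + P**2/4 + 3*P/2))
((-6 - 1*(-2)) + A(4))**2 = ((-6 - 1*(-2)) + 6*4**2*(24 + 4**2 + 6*4))**2 = ((-6 + 2) + 6*16*(24 + 16 + 24))**2 = (-4 + 6*16*64)**2 = (-4 + 6144)**2 = 6140**2 = 37699600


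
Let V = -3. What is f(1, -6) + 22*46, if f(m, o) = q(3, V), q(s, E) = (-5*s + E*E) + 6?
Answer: 1012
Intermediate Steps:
q(s, E) = 6 + E² - 5*s (q(s, E) = (-5*s + E²) + 6 = (E² - 5*s) + 6 = 6 + E² - 5*s)
f(m, o) = 0 (f(m, o) = 6 + (-3)² - 5*3 = 6 + 9 - 15 = 0)
f(1, -6) + 22*46 = 0 + 22*46 = 0 + 1012 = 1012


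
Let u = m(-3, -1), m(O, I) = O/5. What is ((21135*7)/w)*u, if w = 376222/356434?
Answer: -2259969777/26873 ≈ -84098.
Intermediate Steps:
w = 188111/178217 (w = 376222*(1/356434) = 188111/178217 ≈ 1.0555)
m(O, I) = O/5 (m(O, I) = O*(1/5) = O/5)
u = -3/5 (u = (1/5)*(-3) = -3/5 ≈ -0.60000)
((21135*7)/w)*u = ((21135*7)/(188111/178217))*(-3/5) = (147945*(178217/188111))*(-3/5) = (3766616295/26873)*(-3/5) = -2259969777/26873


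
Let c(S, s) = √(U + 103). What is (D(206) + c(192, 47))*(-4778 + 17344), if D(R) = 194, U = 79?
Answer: 2437804 + 12566*√182 ≈ 2.6073e+6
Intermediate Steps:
c(S, s) = √182 (c(S, s) = √(79 + 103) = √182)
(D(206) + c(192, 47))*(-4778 + 17344) = (194 + √182)*(-4778 + 17344) = (194 + √182)*12566 = 2437804 + 12566*√182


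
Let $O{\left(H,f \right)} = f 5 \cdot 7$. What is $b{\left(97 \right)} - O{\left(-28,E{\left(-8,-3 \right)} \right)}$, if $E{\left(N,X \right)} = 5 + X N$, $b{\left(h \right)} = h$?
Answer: $-918$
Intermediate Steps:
$E{\left(N,X \right)} = 5 + N X$
$O{\left(H,f \right)} = 35 f$ ($O{\left(H,f \right)} = 5 f 7 = 35 f$)
$b{\left(97 \right)} - O{\left(-28,E{\left(-8,-3 \right)} \right)} = 97 - 35 \left(5 - -24\right) = 97 - 35 \left(5 + 24\right) = 97 - 35 \cdot 29 = 97 - 1015 = -918$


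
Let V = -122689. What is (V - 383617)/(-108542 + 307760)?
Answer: -253153/99609 ≈ -2.5415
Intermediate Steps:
(V - 383617)/(-108542 + 307760) = (-122689 - 383617)/(-108542 + 307760) = -506306/199218 = -506306*1/199218 = -253153/99609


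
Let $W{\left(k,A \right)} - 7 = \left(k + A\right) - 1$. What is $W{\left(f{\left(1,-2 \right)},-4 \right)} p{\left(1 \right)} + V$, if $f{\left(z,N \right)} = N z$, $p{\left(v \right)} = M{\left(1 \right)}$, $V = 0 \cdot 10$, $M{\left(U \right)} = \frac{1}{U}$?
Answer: $0$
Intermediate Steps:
$V = 0$
$p{\left(v \right)} = 1$ ($p{\left(v \right)} = 1^{-1} = 1$)
$W{\left(k,A \right)} = 6 + A + k$ ($W{\left(k,A \right)} = 7 - \left(1 - A - k\right) = 7 + \left(-1 + A + k\right) = 6 + A + k$)
$W{\left(f{\left(1,-2 \right)},-4 \right)} p{\left(1 \right)} + V = \left(6 - 4 - 2\right) 1 + 0 = 0 \cdot 1 + 0 = 0 + 0 = 0$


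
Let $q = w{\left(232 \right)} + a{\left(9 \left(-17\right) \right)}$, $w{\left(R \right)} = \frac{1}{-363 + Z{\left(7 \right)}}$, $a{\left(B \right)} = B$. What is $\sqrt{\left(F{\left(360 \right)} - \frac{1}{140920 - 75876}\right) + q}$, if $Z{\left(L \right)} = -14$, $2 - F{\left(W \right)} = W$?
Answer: $\frac{i \sqrt{76817533576534933}}{12260794} \approx 22.605 i$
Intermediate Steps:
$F{\left(W \right)} = 2 - W$
$w{\left(R \right)} = - \frac{1}{377}$ ($w{\left(R \right)} = \frac{1}{-363 - 14} = \frac{1}{-377} = - \frac{1}{377}$)
$q = - \frac{57682}{377}$ ($q = - \frac{1}{377} + 9 \left(-17\right) = - \frac{1}{377} - 153 = - \frac{57682}{377} \approx -153.0$)
$\sqrt{\left(F{\left(360 \right)} - \frac{1}{140920 - 75876}\right) + q} = \sqrt{\left(\left(2 - 360\right) - \frac{1}{140920 - 75876}\right) - \frac{57682}{377}} = \sqrt{\left(\left(2 - 360\right) - \frac{1}{65044}\right) - \frac{57682}{377}} = \sqrt{\left(-358 - \frac{1}{65044}\right) - \frac{57682}{377}} = \sqrt{- \frac{23285753}{65044} - \frac{57682}{377}} = \sqrt{- \frac{12530596889}{24521588}} = \frac{i \sqrt{76817533576534933}}{12260794}$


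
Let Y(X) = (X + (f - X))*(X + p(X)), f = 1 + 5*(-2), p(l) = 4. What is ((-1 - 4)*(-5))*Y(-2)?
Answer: -450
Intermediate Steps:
f = -9 (f = 1 - 10 = -9)
Y(X) = -36 - 9*X (Y(X) = (X + (-9 - X))*(X + 4) = -9*(4 + X) = -36 - 9*X)
((-1 - 4)*(-5))*Y(-2) = ((-1 - 4)*(-5))*(-36 - 9*(-2)) = (-5*(-5))*(-36 + 18) = 25*(-18) = -450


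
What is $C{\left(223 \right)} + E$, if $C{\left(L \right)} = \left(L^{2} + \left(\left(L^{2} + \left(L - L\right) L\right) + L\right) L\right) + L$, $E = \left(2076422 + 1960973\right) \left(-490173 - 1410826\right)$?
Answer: $-7675072668357$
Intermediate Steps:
$E = -7675083857605$ ($E = 4037395 \left(-1900999\right) = -7675083857605$)
$C{\left(L \right)} = L + L^{2} + L \left(L + L^{2}\right)$ ($C{\left(L \right)} = \left(L^{2} + \left(\left(L^{2} + 0 L\right) + L\right) L\right) + L = \left(L^{2} + \left(\left(L^{2} + 0\right) + L\right) L\right) + L = \left(L^{2} + \left(L^{2} + L\right) L\right) + L = \left(L^{2} + \left(L + L^{2}\right) L\right) + L = \left(L^{2} + L \left(L + L^{2}\right)\right) + L = L + L^{2} + L \left(L + L^{2}\right)$)
$C{\left(223 \right)} + E = 223 \left(1 + 223^{2} + 2 \cdot 223\right) - 7675083857605 = 223 \left(1 + 49729 + 446\right) - 7675083857605 = 223 \cdot 50176 - 7675083857605 = 11189248 - 7675083857605 = -7675072668357$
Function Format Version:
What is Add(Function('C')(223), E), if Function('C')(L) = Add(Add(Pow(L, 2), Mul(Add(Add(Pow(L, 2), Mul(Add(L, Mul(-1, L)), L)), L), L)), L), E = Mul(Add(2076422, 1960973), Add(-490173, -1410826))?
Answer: -7675072668357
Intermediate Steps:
E = -7675083857605 (E = Mul(4037395, -1900999) = -7675083857605)
Function('C')(L) = Add(L, Pow(L, 2), Mul(L, Add(L, Pow(L, 2)))) (Function('C')(L) = Add(Add(Pow(L, 2), Mul(Add(Add(Pow(L, 2), Mul(0, L)), L), L)), L) = Add(Add(Pow(L, 2), Mul(Add(Add(Pow(L, 2), 0), L), L)), L) = Add(Add(Pow(L, 2), Mul(Add(Pow(L, 2), L), L)), L) = Add(Add(Pow(L, 2), Mul(Add(L, Pow(L, 2)), L)), L) = Add(Add(Pow(L, 2), Mul(L, Add(L, Pow(L, 2)))), L) = Add(L, Pow(L, 2), Mul(L, Add(L, Pow(L, 2)))))
Add(Function('C')(223), E) = Add(Mul(223, Add(1, Pow(223, 2), Mul(2, 223))), -7675083857605) = Add(Mul(223, Add(1, 49729, 446)), -7675083857605) = Add(Mul(223, 50176), -7675083857605) = Add(11189248, -7675083857605) = -7675072668357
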